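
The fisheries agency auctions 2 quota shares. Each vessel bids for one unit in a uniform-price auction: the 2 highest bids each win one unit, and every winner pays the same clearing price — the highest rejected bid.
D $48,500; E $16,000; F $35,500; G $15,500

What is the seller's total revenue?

Sorting: 48,500 (D), 35,500 (F), 16,000 (E), 15,500 (G)
Winners (2 units): D, F.
Highest unsuccessful bid: $16,000 → clearing price.
Total revenue = 2 × $16,000 = $32,000.

Total revenue: $32,000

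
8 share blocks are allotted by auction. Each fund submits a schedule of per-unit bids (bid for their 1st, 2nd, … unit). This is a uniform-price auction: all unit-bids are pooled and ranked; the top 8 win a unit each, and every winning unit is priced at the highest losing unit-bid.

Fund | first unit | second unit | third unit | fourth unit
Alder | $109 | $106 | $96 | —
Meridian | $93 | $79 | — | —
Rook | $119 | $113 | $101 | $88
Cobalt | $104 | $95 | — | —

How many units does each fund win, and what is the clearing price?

Alder 3, Cobalt 2, Rook 3; clearing price $93

All unit-bids, highest first — top 8: 119 (Rook-1), 113 (Rook-2), 109 (Alder-1), 106 (Alder-2), 104 (Cobalt-1), 101 (Rook-3), 96 (Alder-3), 95 (Cobalt-2)
The (k+1)-th unit-bid is $93.
Allocation: Alder 3, Cobalt 2, Rook 3.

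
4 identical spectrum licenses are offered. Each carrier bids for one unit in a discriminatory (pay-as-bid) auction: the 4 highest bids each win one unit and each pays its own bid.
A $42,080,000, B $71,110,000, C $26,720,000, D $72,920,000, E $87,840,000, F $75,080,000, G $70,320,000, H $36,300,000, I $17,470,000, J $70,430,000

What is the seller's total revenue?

Bids ranked high→low: 87,840,000 (E), 75,080,000 (F), 72,920,000 (D), 71,110,000 (B), 70,430,000 (J), 70,320,000 (G), …
Winners (4 units): E, F, D, B.
Total revenue = 87,840,000 + 75,080,000 + 72,920,000 + 71,110,000 = $306,950,000.

Total revenue: $306,950,000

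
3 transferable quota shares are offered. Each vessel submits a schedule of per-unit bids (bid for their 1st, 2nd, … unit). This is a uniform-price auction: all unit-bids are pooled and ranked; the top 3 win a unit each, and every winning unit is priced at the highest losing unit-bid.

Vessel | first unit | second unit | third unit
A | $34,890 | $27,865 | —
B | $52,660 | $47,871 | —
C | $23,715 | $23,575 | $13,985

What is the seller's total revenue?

Total revenue: $83,595

Pooled unit-bids ranked (top 3): 52,660 (B-1), 47,871 (B-2), 34,890 (A-1)
Highest rejected unit-bid = $27,865.
Allocation: A 1, B 2. Every unit priced at $27,865.
Revenue = 3 × 27,865 = $83,595.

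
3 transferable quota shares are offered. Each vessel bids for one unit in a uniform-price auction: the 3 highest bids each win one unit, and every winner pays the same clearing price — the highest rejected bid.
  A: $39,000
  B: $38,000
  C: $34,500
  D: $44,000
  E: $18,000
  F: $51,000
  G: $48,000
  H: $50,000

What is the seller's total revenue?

Total revenue: $132,000

Ordering the bids: 51,000 (F), 50,000 (H), 48,000 (G), 44,000 (D), 39,000 (A), …
Top 3: F, H, G.
Clearing price = highest rejected bid = $44,000.
Total revenue = 3 × $44,000 = $132,000.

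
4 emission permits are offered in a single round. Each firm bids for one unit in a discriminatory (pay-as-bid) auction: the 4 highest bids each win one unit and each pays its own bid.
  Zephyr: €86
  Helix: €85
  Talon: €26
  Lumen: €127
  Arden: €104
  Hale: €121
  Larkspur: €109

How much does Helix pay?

Sorting: 127 (Lumen), 121 (Hale), 109 (Larkspur), 104 (Arden), 86 (Zephyr), 85 (Helix), …
Winners (4 units): Lumen, Hale, Larkspur, Arden.
Helix does not win → €0.

Helix pays €0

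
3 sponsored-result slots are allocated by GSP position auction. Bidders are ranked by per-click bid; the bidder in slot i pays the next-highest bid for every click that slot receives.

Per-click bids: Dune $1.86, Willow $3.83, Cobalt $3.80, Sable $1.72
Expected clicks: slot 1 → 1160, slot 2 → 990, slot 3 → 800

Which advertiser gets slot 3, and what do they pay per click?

Sorting advertisers: $3.83 (Willow) > $3.80 (Cobalt) > $1.86 (Dune) > $1.72 (Sable)
Slot 3 goes to the third-ranked bidder, Dune, who pays the next bid down: $1.72/click.

Dune; $1.72 per click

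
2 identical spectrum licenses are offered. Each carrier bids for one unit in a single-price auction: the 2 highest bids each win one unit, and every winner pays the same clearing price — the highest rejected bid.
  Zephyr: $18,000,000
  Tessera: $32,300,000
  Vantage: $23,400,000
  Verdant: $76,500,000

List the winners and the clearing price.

Sorting: 76,500,000 (Verdant), 32,300,000 (Tessera), 23,400,000 (Vantage), 18,000,000 (Zephyr)
Winners (2 units): Verdant, Tessera.
First losing bid is Vantage's $23,400,000, which sets the uniform price.

Verdant, Tessera; each pays $23,400,000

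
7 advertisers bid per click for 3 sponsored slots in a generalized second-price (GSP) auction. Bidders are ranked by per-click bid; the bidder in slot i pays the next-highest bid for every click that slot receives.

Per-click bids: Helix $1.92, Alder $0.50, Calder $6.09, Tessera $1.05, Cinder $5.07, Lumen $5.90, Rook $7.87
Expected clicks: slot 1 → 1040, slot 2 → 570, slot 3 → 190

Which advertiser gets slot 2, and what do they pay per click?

Sorting advertisers: $7.87 (Rook) > $6.09 (Calder) > $5.90 (Lumen) > $5.07 (Cinder) > …
Slot 2 goes to the second-ranked bidder, Calder, who pays the next bid down: $5.90/click.

Calder; $5.90 per click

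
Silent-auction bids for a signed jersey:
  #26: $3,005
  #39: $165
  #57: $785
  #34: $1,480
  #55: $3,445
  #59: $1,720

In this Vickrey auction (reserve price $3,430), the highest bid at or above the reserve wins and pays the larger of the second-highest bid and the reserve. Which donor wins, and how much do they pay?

#55 pays $3,430

Vickrey auction (reserve price $3,430): the highest bid at or above the reserve wins and pays the larger of the second-highest bid and the reserve.
Bids in order: 3,445 (#55) > 3,005 (#26) > 1,720 (#59) > 1,480 (#34) > 785 (#57) > 165 (#39)
#55 has the top bid at or above the reserve ($3,445).
max(second-highest $3,005, reserve $3,430) = $3,430.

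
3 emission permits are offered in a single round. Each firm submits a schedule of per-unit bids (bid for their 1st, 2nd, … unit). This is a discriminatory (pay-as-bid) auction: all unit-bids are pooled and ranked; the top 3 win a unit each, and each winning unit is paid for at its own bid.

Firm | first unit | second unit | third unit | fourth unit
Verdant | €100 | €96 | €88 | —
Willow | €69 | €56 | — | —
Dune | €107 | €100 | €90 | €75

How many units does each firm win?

Pooled unit-bids ranked (top 3): 107 (Dune-1), 100 (Verdant-1), 100 (Dune-2)
Next rejected bid: €96 (not a price — pay-as-bid).
Allocation: Dune 2, Verdant 1.

Dune 2, Verdant 1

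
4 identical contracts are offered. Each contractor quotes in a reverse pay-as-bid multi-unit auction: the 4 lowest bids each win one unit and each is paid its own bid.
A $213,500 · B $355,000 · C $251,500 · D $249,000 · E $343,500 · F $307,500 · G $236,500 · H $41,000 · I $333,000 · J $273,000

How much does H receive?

H is paid $41,000

Sorting: 41,000 (H), 213,500 (A), 236,500 (G), 249,000 (D), 251,500 (C), 273,000 (J), …
Lowest 4: H, A, G, D.
H wins → own bid $41,000.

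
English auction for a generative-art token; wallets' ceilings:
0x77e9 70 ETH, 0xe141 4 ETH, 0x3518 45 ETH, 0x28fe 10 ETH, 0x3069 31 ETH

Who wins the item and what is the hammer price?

Open ascending-bid auction: the price rises until one bidder remains; the winner pays the price at which the last rival dropped out.
Limits ranked: 70 (0x77e9) > 45 (0x3518) > 31 (0x3069) > 10 (0x28fe) > 4 (0xe141)
Once the price passes 45 ETH, only 0x77e9 is left; the hammer falls at 0x3518's limit of 45 ETH.

0x77e9 wins at 45 ETH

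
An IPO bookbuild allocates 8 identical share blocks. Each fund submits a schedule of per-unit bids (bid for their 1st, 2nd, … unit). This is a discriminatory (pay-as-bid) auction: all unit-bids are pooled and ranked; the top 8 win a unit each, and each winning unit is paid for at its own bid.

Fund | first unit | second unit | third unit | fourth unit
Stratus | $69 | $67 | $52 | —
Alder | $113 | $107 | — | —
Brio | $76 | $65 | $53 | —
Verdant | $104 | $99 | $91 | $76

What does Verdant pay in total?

Pooled unit-bids ranked (top 8): 113 (Alder-1), 107 (Alder-2), 104 (Verdant-1), 99 (Verdant-2), 91 (Verdant-3), 76 (Brio-1), 76 (Verdant-4), 69 (Stratus-1)
Next rejected bid: $67 (not a price — pay-as-bid).
Verdant's winning unit-bids: 104 + 99 + 91 + 76 = $370.

Verdant pays $370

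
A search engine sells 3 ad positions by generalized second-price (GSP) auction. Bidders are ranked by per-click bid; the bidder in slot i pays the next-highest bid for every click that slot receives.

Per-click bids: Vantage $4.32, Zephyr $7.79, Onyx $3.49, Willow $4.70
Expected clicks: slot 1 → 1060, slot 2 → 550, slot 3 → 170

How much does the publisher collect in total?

Per-click bids in order: $7.79 (Zephyr) > $4.70 (Willow) > $4.32 (Vantage) > $3.49 (Onyx)
Slot 1: Zephyr pays $4.70 × 1060 = $4982.00
Slot 2: Willow pays $4.32 × 550 = $2376.00
Slot 3: Vantage pays $3.49 × 170 = $593.30
Total = $7951.30

Total revenue: $7951.30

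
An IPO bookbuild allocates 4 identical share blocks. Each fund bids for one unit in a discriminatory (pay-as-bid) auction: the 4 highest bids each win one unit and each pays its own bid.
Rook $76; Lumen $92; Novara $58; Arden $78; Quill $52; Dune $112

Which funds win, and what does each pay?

Ordering the bids: 112 (Dune), 92 (Lumen), 78 (Arden), 76 (Rook), 58 (Novara), 52 (Quill)
The 4 highest are Dune, Lumen, Arden, Rook.
Each winner pays its own bid: Dune $112, Lumen $92, Arden $78, Rook $76.

Dune $112, Lumen $92, Arden $78, Rook $76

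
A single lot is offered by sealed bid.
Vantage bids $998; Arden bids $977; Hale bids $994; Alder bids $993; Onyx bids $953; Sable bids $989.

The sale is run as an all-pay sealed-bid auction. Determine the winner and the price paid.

Vantage pays $998

Rule: the highest bidder wins the item, but every bidder pays their own bid.
Sorting bids: 998 (Vantage) > 994 (Hale) > 993 (Alder) > 989 (Sable) > 977 (Arden) > 953 (Onyx)
Vantage is highest and takes the item; every bidder forfeits their bid.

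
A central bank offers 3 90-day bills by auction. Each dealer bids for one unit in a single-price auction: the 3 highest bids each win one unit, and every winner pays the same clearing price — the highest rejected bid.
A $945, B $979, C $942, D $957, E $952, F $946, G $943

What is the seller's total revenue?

Total revenue: $2,838

Sorting: 979 (B), 957 (D), 952 (E), 946 (F), 945 (A), …
The 3 highest are B, D, E.
First losing bid is F's $946, which sets the uniform price.
Total revenue = 3 × $946 = $2,838.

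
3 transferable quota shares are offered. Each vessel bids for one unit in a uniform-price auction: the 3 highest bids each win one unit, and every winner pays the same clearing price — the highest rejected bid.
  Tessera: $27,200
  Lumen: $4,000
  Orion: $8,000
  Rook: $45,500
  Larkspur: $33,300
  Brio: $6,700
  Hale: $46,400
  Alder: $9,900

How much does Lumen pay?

Sorting: 46,400 (Hale), 45,500 (Rook), 33,300 (Larkspur), 27,200 (Tessera), 9,900 (Alder), …
Winners (3 units): Hale, Rook, Larkspur.
Clearing price = highest rejected bid = $27,200.
Lumen does not win → pays $0.

Lumen pays $0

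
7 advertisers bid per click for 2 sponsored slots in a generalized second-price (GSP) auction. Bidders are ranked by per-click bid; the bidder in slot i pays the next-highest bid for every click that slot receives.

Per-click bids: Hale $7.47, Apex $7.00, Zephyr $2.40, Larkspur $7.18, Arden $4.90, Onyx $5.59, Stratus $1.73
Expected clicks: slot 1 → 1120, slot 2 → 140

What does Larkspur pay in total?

Larkspur pays $980.00

Sorting advertisers: $7.47 (Hale) > $7.18 (Larkspur) > $7.00 (Apex) > …
Larkspur holds slot 2 → pays next bid $7.00 × 140 clicks = $980.00.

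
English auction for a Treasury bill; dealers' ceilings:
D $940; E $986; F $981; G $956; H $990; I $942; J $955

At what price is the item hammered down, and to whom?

H wins at $986

Sorting limits: 990 (H) > 986 (E) > 981 (F) > 956 (G) > 955 (J) > 942 (I) > …
Bidding ends when E exits at $986; H takes it.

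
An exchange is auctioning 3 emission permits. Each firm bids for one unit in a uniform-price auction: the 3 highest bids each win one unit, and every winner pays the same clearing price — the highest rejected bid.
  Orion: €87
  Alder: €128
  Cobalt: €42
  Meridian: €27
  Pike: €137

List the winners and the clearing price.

Pike, Alder, Orion; each pays €42

Sorting: 137 (Pike), 128 (Alder), 87 (Orion), 42 (Cobalt), 27 (Meridian)
Winners (3 units): Pike, Alder, Orion.
First losing bid is Cobalt's €42, which sets the uniform price.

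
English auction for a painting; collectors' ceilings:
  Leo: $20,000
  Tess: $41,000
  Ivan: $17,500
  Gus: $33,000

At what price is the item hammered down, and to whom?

Limits in order: 41,000 (Tess) > 33,000 (Gus) > 20,000 (Leo) > 17,500 (Ivan)
Gus is the last rival to drop out, at $33,000; Tess remains and wins at that price.

Tess wins at $33,000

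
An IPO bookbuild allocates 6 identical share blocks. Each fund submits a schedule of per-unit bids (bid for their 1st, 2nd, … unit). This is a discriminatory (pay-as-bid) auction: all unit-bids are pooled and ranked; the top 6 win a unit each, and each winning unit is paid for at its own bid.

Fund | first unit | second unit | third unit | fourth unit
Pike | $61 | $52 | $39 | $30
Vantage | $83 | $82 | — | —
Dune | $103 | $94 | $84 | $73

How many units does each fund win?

Dune 4, Vantage 2

Pooled unit-bids ranked (top 6): 103 (Dune-1), 94 (Dune-2), 84 (Dune-3), 83 (Vantage-1), 82 (Vantage-2), 73 (Dune-4)
Next rejected bid: $61 (not a price — pay-as-bid).
Allocation: Dune 4, Vantage 2.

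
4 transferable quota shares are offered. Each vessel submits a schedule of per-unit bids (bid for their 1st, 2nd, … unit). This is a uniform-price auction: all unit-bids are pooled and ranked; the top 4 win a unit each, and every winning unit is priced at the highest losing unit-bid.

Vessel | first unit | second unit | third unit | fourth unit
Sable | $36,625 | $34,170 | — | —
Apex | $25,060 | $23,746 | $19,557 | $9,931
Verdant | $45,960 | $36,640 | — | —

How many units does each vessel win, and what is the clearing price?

All unit-bids, highest first — top 4: 45,960 (Verdant-1), 36,640 (Verdant-2), 36,625 (Sable-1), 34,170 (Sable-2)
First bid not allocated: $25,060.
Allocation: Sable 2, Verdant 2.

Sable 2, Verdant 2; clearing price $25,060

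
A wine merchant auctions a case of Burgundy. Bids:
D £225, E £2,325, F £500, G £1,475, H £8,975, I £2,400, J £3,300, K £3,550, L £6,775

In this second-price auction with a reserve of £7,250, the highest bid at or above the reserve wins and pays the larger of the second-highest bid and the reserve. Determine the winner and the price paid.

Second-price auction with a reserve of £7,250: the highest bid at or above the reserve wins and pays the larger of the second-highest bid and the reserve.
Sorting bids: 8,975 (H) > 6,775 (L) > 3,550 (K) > 3,300 (J) > 2,400 (I) > 2,325 (E) > …
Highest eligible bid: H at £8,975.
max(second-highest £6,775, reserve £7,250) = £7,250.

H pays £7,250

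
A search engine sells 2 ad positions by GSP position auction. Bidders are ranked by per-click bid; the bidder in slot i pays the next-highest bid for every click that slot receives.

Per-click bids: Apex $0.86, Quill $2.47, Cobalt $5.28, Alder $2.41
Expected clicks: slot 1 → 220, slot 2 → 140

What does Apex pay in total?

Apex pays $0.00

Per-click bids in order: $5.28 (Cobalt) > $2.47 (Quill) > $2.41 (Alder) > …
Apex ranks below slot 2 → no slot, pays nothing.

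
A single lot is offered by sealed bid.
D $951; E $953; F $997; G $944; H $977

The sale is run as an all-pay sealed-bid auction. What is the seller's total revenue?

Bids in order: 997 (F) > 977 (H) > 953 (E) > 951 (D) > 944 (G)
F wins with the top bid; all bids are sunk regardless.
Every bidder forfeits their bid regardless of winning.
Revenue = 951 + 953 + 997 + 944 + 977 = $4,822.

Total revenue: $4,822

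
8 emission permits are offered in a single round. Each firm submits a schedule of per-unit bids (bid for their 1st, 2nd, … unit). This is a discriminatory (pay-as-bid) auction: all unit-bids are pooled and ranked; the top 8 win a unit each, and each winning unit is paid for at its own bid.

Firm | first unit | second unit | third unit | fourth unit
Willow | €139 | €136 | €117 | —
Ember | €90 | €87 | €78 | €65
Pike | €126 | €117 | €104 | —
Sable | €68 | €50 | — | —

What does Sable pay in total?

Sable pays €0

All unit-bids, highest first — top 8: 139 (Willow-1), 136 (Willow-2), 126 (Pike-1), 117 (Willow-3), 117 (Pike-2), 104 (Pike-3), 90 (Ember-1), 87 (Ember-2)
Next rejected bid: €78 (not a price — pay-as-bid).
Sable wins no units.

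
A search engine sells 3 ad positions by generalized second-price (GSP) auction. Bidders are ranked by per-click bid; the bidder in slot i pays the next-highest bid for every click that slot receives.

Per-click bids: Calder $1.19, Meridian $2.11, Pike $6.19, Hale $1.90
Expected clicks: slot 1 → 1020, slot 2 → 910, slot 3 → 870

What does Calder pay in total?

Calder pays $0.00

Ranked by bid: $6.19 (Pike) > $2.11 (Meridian) > $1.90 (Hale) > $1.19 (Calder)
Calder ranks below slot 3 → no slot, pays nothing.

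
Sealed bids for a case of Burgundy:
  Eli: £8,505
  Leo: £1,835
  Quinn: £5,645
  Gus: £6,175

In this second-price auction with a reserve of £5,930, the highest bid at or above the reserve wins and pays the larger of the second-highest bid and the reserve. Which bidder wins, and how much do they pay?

Sorting bids: 8,505 (Eli) > 6,175 (Gus) > 5,645 (Quinn) > 1,835 (Leo)
Eli has the top bid at or above the reserve (£8,505).
max(second-highest £6,175, reserve £5,930) = £6,175; the reserve does not bind.

Eli pays £6,175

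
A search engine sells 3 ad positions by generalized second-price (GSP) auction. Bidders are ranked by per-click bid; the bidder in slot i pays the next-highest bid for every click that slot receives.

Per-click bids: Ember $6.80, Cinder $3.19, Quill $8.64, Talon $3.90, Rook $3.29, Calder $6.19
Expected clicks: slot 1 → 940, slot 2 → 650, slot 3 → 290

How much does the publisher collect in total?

Per-click bids in order: $8.64 (Quill) > $6.80 (Ember) > $6.19 (Calder) > $3.90 (Talon) > …
Slot 1: Quill pays $6.80 × 940 = $6392.00
Slot 2: Ember pays $6.19 × 650 = $4023.50
Slot 3: Calder pays $3.90 × 290 = $1131.00
Total = $11546.50

Total revenue: $11546.50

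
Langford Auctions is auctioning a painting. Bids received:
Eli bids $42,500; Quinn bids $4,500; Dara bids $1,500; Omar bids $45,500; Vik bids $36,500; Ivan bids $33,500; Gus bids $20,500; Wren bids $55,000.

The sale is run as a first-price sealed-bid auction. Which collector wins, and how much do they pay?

Bids ranked: 55,000 (Wren) > 45,500 (Omar) > 42,500 (Eli) > 36,500 (Vik) > 33,500 (Ivan) > 20,500 (Gus) > …
First-price: Wren pays what they bid, $55,000.

Wren pays $55,000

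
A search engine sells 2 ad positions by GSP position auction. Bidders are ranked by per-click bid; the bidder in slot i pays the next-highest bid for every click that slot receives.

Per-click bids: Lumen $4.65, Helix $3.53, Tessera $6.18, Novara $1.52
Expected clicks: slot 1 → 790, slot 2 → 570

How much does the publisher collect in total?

Total revenue: $5685.60

Sorting advertisers: $6.18 (Tessera) > $4.65 (Lumen) > $3.53 (Helix) > …
Slot 1: Tessera pays $4.65 × 790 = $3673.50
Slot 2: Lumen pays $3.53 × 570 = $2012.10
Total = $5685.60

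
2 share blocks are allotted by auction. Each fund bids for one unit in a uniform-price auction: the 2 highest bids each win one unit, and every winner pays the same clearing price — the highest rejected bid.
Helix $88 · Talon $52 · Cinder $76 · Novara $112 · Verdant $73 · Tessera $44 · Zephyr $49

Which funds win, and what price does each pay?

Sorting: 112 (Novara), 88 (Helix), 76 (Cinder), 73 (Verdant), …
Top 2: Novara, Helix.
First losing bid is Cinder's $76, which sets the uniform price.

Novara, Helix; each pays $76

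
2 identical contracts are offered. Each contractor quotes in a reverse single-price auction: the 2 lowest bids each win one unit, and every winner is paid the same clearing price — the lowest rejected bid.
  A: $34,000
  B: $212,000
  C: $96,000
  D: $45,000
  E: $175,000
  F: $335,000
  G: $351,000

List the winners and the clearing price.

Bids ranked low→high: 34,000 (A), 45,000 (D), 96,000 (C), 175,000 (E), …
The 2 lowest are A, D.
First losing bid is C's $96,000, which sets the uniform price.

A, D; each is paid $96,000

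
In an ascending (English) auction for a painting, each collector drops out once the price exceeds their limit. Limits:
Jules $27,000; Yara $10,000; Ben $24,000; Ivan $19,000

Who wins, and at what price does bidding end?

Jules wins at $24,000

Limits ranked: 27,000 (Jules) > 24,000 (Ben) > 19,000 (Ivan) > 10,000 (Yara)
Ben is the last rival to drop out, at $24,000; Jules remains and wins at that price.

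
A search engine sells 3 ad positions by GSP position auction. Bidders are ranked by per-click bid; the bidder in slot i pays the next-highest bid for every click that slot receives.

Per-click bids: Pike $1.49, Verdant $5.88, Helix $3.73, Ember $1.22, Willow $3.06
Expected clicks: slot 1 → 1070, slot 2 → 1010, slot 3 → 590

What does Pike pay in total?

Pike pays $0.00

Ranked by bid: $5.88 (Verdant) > $3.73 (Helix) > $3.06 (Willow) > $1.49 (Pike) > …
Pike ranks below slot 3 → no slot, pays nothing.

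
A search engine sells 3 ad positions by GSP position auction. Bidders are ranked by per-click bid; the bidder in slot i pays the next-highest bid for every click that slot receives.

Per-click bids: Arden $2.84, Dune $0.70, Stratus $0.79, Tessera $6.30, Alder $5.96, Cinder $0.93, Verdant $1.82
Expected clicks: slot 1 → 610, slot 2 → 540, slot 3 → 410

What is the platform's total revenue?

Sorting advertisers: $6.30 (Tessera) > $5.96 (Alder) > $2.84 (Arden) > $1.82 (Verdant) > …
Slot 1: Tessera pays $5.96 × 610 = $3635.60
Slot 2: Alder pays $2.84 × 540 = $1533.60
Slot 3: Arden pays $1.82 × 410 = $746.20
Total = $5915.40

Total revenue: $5915.40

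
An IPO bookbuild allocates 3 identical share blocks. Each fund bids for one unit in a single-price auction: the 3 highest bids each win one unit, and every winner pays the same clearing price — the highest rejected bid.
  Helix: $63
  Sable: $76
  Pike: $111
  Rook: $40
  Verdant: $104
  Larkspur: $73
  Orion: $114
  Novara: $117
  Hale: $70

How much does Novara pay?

Novara pays $104

Ordering the bids: 117 (Novara), 114 (Orion), 111 (Pike), 104 (Verdant), 76 (Sable), …
The 3 highest are Novara, Orion, Pike.
First losing bid is Verdant's $104, which sets the uniform price.
Novara wins → pays $104.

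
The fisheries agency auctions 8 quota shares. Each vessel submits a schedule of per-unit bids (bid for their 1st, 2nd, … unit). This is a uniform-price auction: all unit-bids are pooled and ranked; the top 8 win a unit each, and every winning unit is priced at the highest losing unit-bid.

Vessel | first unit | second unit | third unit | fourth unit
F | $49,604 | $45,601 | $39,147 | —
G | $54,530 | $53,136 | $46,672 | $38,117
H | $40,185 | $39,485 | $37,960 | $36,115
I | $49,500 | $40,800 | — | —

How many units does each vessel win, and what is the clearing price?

F 2, G 3, H 1, I 2; clearing price $39,485

Pooled unit-bids ranked (top 8): 54,530 (G-1), 53,136 (G-2), 49,604 (F-1), 49,500 (I-1), 46,672 (G-3), 45,601 (F-2), 40,800 (I-2), 40,185 (H-1)
First bid not allocated: $39,485.
Allocation: F 2, G 3, H 1, I 2.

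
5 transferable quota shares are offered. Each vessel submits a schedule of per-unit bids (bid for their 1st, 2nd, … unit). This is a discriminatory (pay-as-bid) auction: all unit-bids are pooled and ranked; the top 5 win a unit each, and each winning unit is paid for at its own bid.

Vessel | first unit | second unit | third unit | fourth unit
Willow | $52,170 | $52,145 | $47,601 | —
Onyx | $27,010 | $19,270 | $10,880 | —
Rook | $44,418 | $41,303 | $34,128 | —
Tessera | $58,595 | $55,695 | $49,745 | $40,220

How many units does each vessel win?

Tessera 3, Willow 2

All unit-bids, highest first — top 5: 58,595 (Tessera-1), 55,695 (Tessera-2), 52,170 (Willow-1), 52,145 (Willow-2), 49,745 (Tessera-3)
Next rejected bid: $47,601 (not a price — pay-as-bid).
Allocation: Tessera 3, Willow 2.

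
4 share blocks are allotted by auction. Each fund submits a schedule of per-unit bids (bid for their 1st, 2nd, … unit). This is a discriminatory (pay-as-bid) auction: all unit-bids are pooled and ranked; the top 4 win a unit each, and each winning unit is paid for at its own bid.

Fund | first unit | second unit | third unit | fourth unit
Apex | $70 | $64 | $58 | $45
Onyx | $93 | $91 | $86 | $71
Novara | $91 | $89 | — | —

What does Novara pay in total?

Novara pays $180

All unit-bids, highest first — top 4: 93 (Onyx-1), 91 (Onyx-2), 91 (Novara-1), 89 (Novara-2)
Next rejected bid: $86 (not a price — pay-as-bid).
Novara's winning unit-bids: 91 + 89 = $180.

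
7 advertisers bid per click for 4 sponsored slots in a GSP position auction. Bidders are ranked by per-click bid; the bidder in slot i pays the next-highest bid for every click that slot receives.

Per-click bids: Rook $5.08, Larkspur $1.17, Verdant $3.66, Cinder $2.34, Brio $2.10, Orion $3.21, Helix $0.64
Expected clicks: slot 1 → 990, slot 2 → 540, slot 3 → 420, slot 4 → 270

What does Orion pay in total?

Orion pays $982.80

Per-click bids in order: $5.08 (Rook) > $3.66 (Verdant) > $3.21 (Orion) > $2.34 (Cinder) > $2.10 (Brio) > …
Orion holds slot 3 → pays next bid $2.34 × 420 clicks = $982.80.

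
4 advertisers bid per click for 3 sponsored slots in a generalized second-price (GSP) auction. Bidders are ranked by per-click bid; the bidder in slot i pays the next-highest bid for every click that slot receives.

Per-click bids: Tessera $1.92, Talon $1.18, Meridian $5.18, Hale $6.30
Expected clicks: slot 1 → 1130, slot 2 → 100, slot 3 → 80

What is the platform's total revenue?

Per-click bids in order: $6.30 (Hale) > $5.18 (Meridian) > $1.92 (Tessera) > $1.18 (Talon)
Slot 1: Hale pays $5.18 × 1130 = $5853.40
Slot 2: Meridian pays $1.92 × 100 = $192.00
Slot 3: Tessera pays $1.18 × 80 = $94.40
Total = $6139.80

Total revenue: $6139.80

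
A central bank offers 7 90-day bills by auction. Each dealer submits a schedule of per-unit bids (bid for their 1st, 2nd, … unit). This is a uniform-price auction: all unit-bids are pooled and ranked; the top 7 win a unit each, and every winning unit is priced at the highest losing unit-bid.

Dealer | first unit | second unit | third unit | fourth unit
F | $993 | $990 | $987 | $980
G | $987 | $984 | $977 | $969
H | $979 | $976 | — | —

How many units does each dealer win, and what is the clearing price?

F 4, G 2, H 1; clearing price $977

All unit-bids, highest first — top 7: 993 (F-1), 990 (F-2), 987 (F-3), 987 (G-1), 984 (G-2), 980 (F-4), 979 (H-1)
The (k+1)-th unit-bid is $977.
Allocation: F 4, G 2, H 1.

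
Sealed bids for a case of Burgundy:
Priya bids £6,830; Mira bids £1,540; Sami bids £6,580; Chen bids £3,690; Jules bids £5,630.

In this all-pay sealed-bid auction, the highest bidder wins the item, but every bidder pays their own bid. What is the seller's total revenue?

Rule: the highest bidder wins the item, but every bidder pays their own bid.
Bids in order: 6,830 (Priya) > 6,580 (Sami) > 5,630 (Jules) > 3,690 (Chen) > 1,540 (Mira)
Every bidder forfeits their bid regardless of winning.
Revenue = 6,830 + 1,540 + 6,580 + 3,690 + 5,630 = £24,270.

Total revenue: £24,270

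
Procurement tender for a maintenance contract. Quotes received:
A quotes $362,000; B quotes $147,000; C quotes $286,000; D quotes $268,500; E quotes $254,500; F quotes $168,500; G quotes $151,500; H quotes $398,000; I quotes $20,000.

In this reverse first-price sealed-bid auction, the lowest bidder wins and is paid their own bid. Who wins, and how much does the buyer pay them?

Sorting bids: 20,000 (I) < 147,000 (B) < 151,500 (G) < 168,500 (F) < 254,500 (E) < 268,500 (D) < …
I is lowest → is paid own bid, $20,000.

I is paid $20,000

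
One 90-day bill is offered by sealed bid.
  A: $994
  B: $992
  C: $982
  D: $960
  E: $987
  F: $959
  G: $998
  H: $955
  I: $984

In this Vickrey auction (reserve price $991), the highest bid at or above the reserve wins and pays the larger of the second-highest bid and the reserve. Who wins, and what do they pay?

Vickrey auction (reserve price $991): the highest bid at or above the reserve wins and pays the larger of the second-highest bid and the reserve.
Bids in order: 998 (G) > 994 (A) > 992 (B) > 987 (E) > 984 (I) > 982 (C) > …
G has the top bid at or above the reserve ($998).
Second-highest bid $994 exceeds the reserve $991 → payment $994.

G pays $994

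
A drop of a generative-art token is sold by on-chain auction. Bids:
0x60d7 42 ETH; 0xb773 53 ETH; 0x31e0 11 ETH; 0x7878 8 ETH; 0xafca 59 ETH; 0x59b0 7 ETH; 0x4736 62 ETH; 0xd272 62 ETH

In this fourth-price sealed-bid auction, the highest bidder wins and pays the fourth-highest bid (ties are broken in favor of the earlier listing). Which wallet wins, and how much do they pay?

Fourth-price sealed-bid auction: the highest bidder wins and pays the fourth-highest bid.
Bids in order: 62 (0x4736) > 62 (0xd272) > 59 (0xafca) > 53 (0xb773) > 42 (0x60d7) > 11 (0x31e0) > …
0x4736 and 0xd272 tie at 62 ETH; tie-break gives it to 0x4736.
0x4736 is highest; pays the fourth-highest bid, 53 ETH.

0x4736 pays 53 ETH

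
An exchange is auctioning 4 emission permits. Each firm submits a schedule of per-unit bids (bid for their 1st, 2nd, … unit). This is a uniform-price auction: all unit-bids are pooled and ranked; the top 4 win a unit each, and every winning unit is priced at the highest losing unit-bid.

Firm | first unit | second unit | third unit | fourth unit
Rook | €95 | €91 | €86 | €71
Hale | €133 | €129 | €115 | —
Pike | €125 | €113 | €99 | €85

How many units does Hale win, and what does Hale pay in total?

Pooled unit-bids ranked (top 4): 133 (Hale-1), 129 (Hale-2), 125 (Pike-1), 115 (Hale-3)
The (k+1)-th unit-bid is €113.
Hale wins 3 unit(s) at €113 each.

Hale: 3 units, pays €339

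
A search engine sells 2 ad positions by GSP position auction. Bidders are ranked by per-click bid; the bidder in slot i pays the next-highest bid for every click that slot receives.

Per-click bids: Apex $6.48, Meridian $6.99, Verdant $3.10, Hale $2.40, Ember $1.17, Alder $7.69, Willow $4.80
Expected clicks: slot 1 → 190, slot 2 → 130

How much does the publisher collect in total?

Total revenue: $2170.50

Per-click bids in order: $7.69 (Alder) > $6.99 (Meridian) > $6.48 (Apex) > …
Slot 1: Alder pays $6.99 × 190 = $1328.10
Slot 2: Meridian pays $6.48 × 130 = $842.40
Total = $2170.50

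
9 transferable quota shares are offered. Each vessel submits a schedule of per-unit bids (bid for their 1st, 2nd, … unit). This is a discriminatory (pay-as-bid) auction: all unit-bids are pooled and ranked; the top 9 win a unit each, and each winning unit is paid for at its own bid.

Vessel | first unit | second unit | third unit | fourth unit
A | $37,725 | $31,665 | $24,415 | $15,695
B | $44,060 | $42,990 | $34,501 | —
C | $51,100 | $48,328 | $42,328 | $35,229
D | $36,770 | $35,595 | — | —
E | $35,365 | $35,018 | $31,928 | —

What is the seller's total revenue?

Total revenue: $374,261

Merging the schedules and taking the best 9: 51,100 (C-1), 48,328 (C-2), 44,060 (B-1), 42,990 (B-2), 42,328 (C-3), 37,725 (A-1), 36,770 (D-1), 35,595 (D-2), 35,365 (E-1)
Next rejected bid: $35,229 (not a price — pay-as-bid).
Each winning unit pays its own bid.
Revenue = 51,100 + 48,328 + 44,060 + 42,990 + 42,328 + 37,725 + 36,770 + 35,595 + 35,365 = $374,261.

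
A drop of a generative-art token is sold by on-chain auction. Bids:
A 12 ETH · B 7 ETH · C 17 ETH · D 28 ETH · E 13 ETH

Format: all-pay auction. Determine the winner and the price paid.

Sorting bids: 28 (D) > 17 (C) > 13 (E) > 12 (A) > 7 (B)
D is highest and takes the item; every bidder forfeits their bid.

D pays 28 ETH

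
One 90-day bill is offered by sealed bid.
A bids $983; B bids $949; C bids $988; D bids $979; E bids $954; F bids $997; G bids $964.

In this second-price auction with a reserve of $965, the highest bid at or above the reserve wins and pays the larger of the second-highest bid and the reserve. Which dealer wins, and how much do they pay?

Sorting bids: 997 (F) > 988 (C) > 983 (A) > 979 (D) > 964 (G) > 954 (E) > …
Highest eligible bid: F at $997.
max(second-highest $988, reserve $965) = $988; the reserve does not bind.

F pays $988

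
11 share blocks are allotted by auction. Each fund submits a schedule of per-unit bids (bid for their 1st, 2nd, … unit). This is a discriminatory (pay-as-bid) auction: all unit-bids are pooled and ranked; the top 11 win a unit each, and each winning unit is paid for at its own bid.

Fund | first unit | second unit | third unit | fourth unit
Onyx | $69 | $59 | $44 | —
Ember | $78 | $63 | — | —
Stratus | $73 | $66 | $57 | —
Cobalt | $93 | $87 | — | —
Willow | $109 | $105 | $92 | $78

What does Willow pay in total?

Pooled unit-bids ranked (top 11): 109 (Willow-1), 105 (Willow-2), 93 (Cobalt-1), 92 (Willow-3), 87 (Cobalt-2), 78 (Ember-1), 78 (Willow-4), 73 (Stratus-1), 69 (Onyx-1), 66 (Stratus-2), 63 (Ember-2)
Next rejected bid: $59 (not a price — pay-as-bid).
Willow's winning unit-bids: 109 + 105 + 92 + 78 = $384.

Willow pays $384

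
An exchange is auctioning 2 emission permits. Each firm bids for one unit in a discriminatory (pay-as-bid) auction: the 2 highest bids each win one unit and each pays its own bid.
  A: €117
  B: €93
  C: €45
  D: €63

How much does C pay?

Bids ranked high→low: 117 (A), 93 (B), 63 (D), 45 (C)
Winners (2 units): A, B.
C does not win → €0.

C pays €0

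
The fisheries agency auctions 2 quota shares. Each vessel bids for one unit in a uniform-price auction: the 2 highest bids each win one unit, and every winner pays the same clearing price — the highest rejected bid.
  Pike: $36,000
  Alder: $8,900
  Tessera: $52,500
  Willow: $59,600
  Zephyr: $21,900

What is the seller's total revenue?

Bids ranked high→low: 59,600 (Willow), 52,500 (Tessera), 36,000 (Pike), 21,900 (Zephyr), …
The 2 highest are Willow, Tessera.
First losing bid is Pike's $36,000, which sets the uniform price.
Total revenue = 2 × $36,000 = $72,000.

Total revenue: $72,000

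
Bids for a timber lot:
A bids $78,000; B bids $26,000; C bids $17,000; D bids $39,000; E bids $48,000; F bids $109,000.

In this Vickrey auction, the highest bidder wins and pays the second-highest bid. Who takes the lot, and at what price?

F pays $78,000

Rule: the highest bidder wins and pays the second-highest bid.
Bids in order: 109,000 (F) > 78,000 (A) > 48,000 (E) > 39,000 (D) > 26,000 (B) > 17,000 (C)
F is highest; pays the second-highest bid, $78,000.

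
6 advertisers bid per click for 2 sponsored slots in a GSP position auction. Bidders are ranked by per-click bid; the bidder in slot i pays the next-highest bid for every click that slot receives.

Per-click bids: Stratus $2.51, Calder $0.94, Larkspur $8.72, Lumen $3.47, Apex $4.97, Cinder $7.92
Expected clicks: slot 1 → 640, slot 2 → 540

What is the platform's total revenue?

Total revenue: $7752.60

Per-click bids in order: $8.72 (Larkspur) > $7.92 (Cinder) > $4.97 (Apex) > …
Slot 1: Larkspur pays $7.92 × 640 = $5068.80
Slot 2: Cinder pays $4.97 × 540 = $2683.80
Total = $7752.60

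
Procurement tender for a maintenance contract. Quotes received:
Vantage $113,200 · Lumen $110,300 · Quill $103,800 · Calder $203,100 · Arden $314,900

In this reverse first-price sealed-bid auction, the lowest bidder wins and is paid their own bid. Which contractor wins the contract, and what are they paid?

Quill is paid $103,800

Reverse first-price sealed-bid auction: the lowest bidder wins and is paid their own bid.
Bids in order: 103,800 (Quill) < 110,300 (Lumen) < 113,200 (Vantage) < 203,100 (Calder) < 314,900 (Arden)
First-price: Quill is paid what they bid, $103,800.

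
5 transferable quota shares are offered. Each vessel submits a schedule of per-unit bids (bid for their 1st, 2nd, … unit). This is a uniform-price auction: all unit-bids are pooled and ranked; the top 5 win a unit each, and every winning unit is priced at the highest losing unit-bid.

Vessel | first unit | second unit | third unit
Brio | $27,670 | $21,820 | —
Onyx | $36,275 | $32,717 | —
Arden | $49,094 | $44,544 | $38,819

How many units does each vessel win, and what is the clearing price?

Merging the schedules and taking the best 5: 49,094 (Arden-1), 44,544 (Arden-2), 38,819 (Arden-3), 36,275 (Onyx-1), 32,717 (Onyx-2)
Highest rejected unit-bid = $27,670.
Allocation: Arden 3, Onyx 2.

Arden 3, Onyx 2; clearing price $27,670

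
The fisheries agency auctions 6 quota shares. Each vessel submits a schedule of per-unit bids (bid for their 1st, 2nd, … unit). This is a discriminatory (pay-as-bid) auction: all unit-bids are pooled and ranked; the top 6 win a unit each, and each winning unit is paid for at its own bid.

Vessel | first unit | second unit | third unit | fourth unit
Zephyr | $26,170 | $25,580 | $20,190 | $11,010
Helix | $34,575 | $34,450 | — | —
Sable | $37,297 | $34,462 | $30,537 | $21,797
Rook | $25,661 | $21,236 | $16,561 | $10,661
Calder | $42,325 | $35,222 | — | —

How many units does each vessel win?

Calder 2, Helix 2, Sable 2

Pooled unit-bids ranked (top 6): 42,325 (Calder-1), 37,297 (Sable-1), 35,222 (Calder-2), 34,575 (Helix-1), 34,462 (Sable-2), 34,450 (Helix-2)
Next rejected bid: $30,537 (not a price — pay-as-bid).
Allocation: Calder 2, Helix 2, Sable 2.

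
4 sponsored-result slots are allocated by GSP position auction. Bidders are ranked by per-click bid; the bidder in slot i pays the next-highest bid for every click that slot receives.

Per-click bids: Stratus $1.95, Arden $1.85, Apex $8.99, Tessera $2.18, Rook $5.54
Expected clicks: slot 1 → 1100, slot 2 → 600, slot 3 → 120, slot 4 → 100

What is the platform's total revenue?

Total revenue: $7821.00

Ranked by bid: $8.99 (Apex) > $5.54 (Rook) > $2.18 (Tessera) > $1.95 (Stratus) > $1.85 (Arden)
Slot 1: Apex pays $5.54 × 1100 = $6094.00
Slot 2: Rook pays $2.18 × 600 = $1308.00
Slot 3: Tessera pays $1.95 × 120 = $234.00
Slot 4: Stratus pays $1.85 × 100 = $185.00
Total = $7821.00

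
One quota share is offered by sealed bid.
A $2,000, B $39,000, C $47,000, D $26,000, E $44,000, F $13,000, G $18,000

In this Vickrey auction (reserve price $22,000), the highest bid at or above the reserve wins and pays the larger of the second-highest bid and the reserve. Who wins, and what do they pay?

C pays $44,000

Bids ranked: 47,000 (C) > 44,000 (E) > 39,000 (B) > 26,000 (D) > 18,000 (G) > 13,000 (F) > …
Highest eligible bid: C at $47,000.
max(second-highest $44,000, reserve $22,000) = $44,000; the reserve does not bind.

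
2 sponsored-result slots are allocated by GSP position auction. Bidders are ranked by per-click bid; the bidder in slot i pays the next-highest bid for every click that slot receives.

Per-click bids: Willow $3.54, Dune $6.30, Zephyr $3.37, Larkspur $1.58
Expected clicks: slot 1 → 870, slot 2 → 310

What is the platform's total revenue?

Total revenue: $4124.50

Ranked by bid: $6.30 (Dune) > $3.54 (Willow) > $3.37 (Zephyr) > …
Slot 1: Dune pays $3.54 × 870 = $3079.80
Slot 2: Willow pays $3.37 × 310 = $1044.70
Total = $4124.50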